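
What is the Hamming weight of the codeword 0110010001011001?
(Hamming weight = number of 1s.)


Counting 1s in 0110010001011001

7


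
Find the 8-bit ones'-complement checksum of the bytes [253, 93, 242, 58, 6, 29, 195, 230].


Sum = 1106 mod 256 = 82
Complement = 173

173


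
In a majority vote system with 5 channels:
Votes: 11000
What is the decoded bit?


Ones: 2 out of 5
Threshold: 3

0 (2/5 voted 1)


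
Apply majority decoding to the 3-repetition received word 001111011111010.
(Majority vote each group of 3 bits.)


Groups: 001, 111, 011, 111, 010
Majority votes: 01110

01110


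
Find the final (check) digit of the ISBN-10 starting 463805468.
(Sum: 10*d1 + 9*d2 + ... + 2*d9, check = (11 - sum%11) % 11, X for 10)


Weighted sum: 249
249 mod 11 = 7

Check digit: 4


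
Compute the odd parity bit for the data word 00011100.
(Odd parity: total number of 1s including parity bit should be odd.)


Number of 1s in data: 3
Parity bit: 0

0


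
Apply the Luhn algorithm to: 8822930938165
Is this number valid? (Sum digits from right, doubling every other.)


Luhn sum = 64
64 mod 10 = 4

Invalid (Luhn sum mod 10 = 4)


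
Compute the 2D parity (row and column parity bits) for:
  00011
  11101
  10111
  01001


Row parities: 0000
Column parities: 00000

Row P: 0000, Col P: 00000, Corner: 0


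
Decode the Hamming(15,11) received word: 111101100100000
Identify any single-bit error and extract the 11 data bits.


Syndrome = 15: error at position 15

Data: 10110100001 (corrected bit 15)


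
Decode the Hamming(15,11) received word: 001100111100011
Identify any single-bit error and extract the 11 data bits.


Syndrome = 10: error at position 10

Data: 10011000011 (corrected bit 10)


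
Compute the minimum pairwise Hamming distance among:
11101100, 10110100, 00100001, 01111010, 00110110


Comparing all pairs, minimum distance: 2
Can detect 1 errors, correct 0 errors

2


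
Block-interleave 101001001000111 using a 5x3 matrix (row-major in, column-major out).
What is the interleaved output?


Matrix:
  101
  001
  001
  000
  111
Read columns: 100010000111101

100010000111101


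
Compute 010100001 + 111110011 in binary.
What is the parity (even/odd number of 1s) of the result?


010100001 = 161
111110011 = 499
Sum = 660 = 1010010100
1s count = 4

even parity (4 ones in 1010010100)


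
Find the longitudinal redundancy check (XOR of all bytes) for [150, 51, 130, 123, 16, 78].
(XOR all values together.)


XOR chain: 150 ^ 51 ^ 130 ^ 123 ^ 16 ^ 78 = 2

2


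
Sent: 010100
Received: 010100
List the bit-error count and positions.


XOR: 000000

0 errors (received matches sent)


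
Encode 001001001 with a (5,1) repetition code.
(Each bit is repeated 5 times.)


Each bit -> 5 copies

000000000011111000000000011111000000000011111


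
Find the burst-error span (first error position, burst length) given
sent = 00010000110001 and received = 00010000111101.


XOR: 00000000001100

Burst at position 10, length 2


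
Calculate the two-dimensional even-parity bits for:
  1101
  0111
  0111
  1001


Row parities: 1110
Column parities: 0100

Row P: 1110, Col P: 0100, Corner: 1


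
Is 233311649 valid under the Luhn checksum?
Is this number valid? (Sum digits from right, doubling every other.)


Luhn sum = 43
43 mod 10 = 3

Invalid (Luhn sum mod 10 = 3)


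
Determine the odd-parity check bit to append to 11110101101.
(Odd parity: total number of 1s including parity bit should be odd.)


Number of 1s in data: 8
Parity bit: 1

1


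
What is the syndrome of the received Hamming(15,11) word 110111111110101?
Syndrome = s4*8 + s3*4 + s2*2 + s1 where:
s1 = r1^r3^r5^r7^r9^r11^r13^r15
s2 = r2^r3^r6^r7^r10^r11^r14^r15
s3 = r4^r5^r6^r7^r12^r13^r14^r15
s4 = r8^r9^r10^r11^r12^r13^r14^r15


s1=1, s2=0, s3=0, s4=0

Syndrome = 1 (error at position 1)


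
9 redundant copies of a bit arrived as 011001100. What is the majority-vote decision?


Ones: 4 out of 9
Threshold: 5

0 (4/9 voted 1)


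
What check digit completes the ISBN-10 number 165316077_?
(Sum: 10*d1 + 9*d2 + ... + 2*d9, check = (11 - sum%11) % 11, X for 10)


Weighted sum: 196
196 mod 11 = 9

Check digit: 2


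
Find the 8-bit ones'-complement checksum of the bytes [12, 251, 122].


Sum = 385 mod 256 = 129
Complement = 126

126


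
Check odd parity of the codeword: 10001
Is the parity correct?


Number of 1s: 2

No, parity error (2 ones)


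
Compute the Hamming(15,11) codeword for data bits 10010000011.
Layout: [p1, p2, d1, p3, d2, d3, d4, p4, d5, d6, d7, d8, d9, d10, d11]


Parity bits: p1=1, p2=0, p3=1, p4=0

101100100000011


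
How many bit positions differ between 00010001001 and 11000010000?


XOR: 11010011001
Count of 1s: 6

6


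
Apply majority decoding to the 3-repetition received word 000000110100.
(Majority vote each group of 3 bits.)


Groups: 000, 000, 110, 100
Majority votes: 0010

0010


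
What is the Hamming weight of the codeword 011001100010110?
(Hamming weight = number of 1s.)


Counting 1s in 011001100010110

7


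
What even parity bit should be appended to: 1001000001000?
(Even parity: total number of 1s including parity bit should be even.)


Number of 1s in data: 3
Parity bit: 1

1


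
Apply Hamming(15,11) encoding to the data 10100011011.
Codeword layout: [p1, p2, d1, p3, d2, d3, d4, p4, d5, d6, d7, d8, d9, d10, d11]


Parity bits: p1=1, p2=1, p3=0, p4=0

111001000011011


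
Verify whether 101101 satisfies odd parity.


Number of 1s: 4

No, parity error (4 ones)


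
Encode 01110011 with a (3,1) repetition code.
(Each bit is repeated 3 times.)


Each bit -> 3 copies

000111111111000000111111


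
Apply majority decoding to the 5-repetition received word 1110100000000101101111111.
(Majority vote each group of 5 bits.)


Groups: 11101, 00000, 00010, 11011, 11111
Majority votes: 10011

10011


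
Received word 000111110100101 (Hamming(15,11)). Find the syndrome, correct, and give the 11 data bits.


Syndrome = 0: no error detected

Data: 01110100101 (no errors)


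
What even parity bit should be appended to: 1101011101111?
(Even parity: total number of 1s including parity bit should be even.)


Number of 1s in data: 10
Parity bit: 0

0


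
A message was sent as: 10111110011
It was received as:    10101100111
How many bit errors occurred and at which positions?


XOR: 00010010100

3 error(s) at position(s): 3, 6, 8


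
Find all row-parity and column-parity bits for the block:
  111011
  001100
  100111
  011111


Row parities: 1001
Column parities: 001111

Row P: 1001, Col P: 001111, Corner: 0


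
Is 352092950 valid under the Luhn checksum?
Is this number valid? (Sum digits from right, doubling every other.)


Luhn sum = 29
29 mod 10 = 9

Invalid (Luhn sum mod 10 = 9)


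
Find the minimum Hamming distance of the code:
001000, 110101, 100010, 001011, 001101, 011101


Comparing all pairs, minimum distance: 1
Can detect 0 errors, correct 0 errors

1


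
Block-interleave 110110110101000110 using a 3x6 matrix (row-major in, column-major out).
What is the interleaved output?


Matrix:
  110110
  110101
  000110
Read columns: 110110000111101010

110110000111101010


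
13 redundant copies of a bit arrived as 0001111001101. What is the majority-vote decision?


Ones: 7 out of 13
Threshold: 7

1 (7/13 voted 1)


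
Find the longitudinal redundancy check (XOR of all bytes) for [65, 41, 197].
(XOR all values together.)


XOR chain: 65 ^ 41 ^ 197 = 173

173


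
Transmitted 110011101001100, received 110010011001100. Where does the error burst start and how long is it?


XOR: 000001110000000

Burst at position 5, length 3


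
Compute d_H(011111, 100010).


XOR: 111101
Count of 1s: 5

5


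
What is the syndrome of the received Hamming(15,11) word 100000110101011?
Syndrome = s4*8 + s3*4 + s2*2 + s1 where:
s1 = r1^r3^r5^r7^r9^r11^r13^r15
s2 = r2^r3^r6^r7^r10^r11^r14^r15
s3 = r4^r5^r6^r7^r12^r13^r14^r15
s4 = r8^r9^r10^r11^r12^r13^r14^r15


s1=1, s2=0, s3=0, s4=1

Syndrome = 9 (error at position 9)


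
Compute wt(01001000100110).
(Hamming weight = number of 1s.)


Counting 1s in 01001000100110

5


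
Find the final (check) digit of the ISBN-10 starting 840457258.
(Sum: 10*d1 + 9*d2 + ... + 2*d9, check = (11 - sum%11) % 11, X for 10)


Weighted sum: 248
248 mod 11 = 6

Check digit: 5


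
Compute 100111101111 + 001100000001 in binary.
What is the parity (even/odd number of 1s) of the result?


100111101111 = 2543
001100000001 = 769
Sum = 3312 = 110011110000
1s count = 6

even parity (6 ones in 110011110000)


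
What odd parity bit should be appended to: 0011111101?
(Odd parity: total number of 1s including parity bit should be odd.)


Number of 1s in data: 7
Parity bit: 0

0


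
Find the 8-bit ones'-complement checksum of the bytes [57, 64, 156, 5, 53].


Sum = 335 mod 256 = 79
Complement = 176

176


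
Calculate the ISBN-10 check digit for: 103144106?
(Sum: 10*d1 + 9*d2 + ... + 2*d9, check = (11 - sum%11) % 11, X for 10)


Weighted sum: 101
101 mod 11 = 2

Check digit: 9


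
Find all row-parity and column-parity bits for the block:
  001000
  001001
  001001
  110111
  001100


Row parities: 10010
Column parities: 110011

Row P: 10010, Col P: 110011, Corner: 0


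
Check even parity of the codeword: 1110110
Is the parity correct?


Number of 1s: 5

No, parity error (5 ones)


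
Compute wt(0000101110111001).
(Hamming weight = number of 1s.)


Counting 1s in 0000101110111001

8


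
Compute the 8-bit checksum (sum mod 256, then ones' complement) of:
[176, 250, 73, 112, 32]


Sum = 643 mod 256 = 131
Complement = 124

124


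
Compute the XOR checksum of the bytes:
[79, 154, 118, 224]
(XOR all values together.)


XOR chain: 79 ^ 154 ^ 118 ^ 224 = 67

67


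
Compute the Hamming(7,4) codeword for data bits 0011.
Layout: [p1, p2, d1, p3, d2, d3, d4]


Parity bits: p1=1, p2=0, p3=0

1000011


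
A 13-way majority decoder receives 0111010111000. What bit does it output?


Ones: 7 out of 13
Threshold: 7

1 (7/13 voted 1)


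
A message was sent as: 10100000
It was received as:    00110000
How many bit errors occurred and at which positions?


XOR: 10010000

2 error(s) at position(s): 0, 3


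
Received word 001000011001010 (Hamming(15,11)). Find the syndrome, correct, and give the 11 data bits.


Syndrome = 0: no error detected

Data: 10001001010 (no errors)


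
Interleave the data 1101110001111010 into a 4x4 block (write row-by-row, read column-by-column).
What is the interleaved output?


Matrix:
  1101
  1100
  0111
  1010
Read columns: 1101111000111010

1101111000111010


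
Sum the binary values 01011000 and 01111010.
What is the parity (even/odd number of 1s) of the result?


01011000 = 88
01111010 = 122
Sum = 210 = 11010010
1s count = 4

even parity (4 ones in 11010010)


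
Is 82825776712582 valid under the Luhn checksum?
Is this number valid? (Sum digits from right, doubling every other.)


Luhn sum = 61
61 mod 10 = 1

Invalid (Luhn sum mod 10 = 1)


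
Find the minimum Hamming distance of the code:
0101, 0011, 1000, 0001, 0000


Comparing all pairs, minimum distance: 1
Can detect 0 errors, correct 0 errors

1


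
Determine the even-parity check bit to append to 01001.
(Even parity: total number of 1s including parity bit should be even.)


Number of 1s in data: 2
Parity bit: 0

0


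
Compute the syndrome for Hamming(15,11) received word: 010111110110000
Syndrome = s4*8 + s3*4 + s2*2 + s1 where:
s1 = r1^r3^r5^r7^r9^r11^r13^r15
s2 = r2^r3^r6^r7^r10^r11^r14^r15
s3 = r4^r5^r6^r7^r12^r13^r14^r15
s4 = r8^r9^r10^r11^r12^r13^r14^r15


s1=1, s2=1, s3=0, s4=1

Syndrome = 11 (error at position 11)


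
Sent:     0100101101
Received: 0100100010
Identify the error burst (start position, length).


XOR: 0000001111

Burst at position 6, length 4


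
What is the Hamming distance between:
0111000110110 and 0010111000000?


XOR: 0101111110110
Count of 1s: 9

9


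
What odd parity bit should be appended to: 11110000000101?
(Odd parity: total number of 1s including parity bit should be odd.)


Number of 1s in data: 6
Parity bit: 1

1


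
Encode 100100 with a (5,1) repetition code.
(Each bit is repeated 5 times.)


Each bit -> 5 copies

111110000000000111110000000000


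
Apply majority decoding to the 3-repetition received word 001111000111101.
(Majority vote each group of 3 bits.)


Groups: 001, 111, 000, 111, 101
Majority votes: 01011

01011


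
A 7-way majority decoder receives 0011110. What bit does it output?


Ones: 4 out of 7
Threshold: 4

1 (4/7 voted 1)


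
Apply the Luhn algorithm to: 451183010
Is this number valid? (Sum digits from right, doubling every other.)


Luhn sum = 24
24 mod 10 = 4

Invalid (Luhn sum mod 10 = 4)


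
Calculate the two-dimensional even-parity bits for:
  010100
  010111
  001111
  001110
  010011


Row parities: 00011
Column parities: 010001

Row P: 00011, Col P: 010001, Corner: 0


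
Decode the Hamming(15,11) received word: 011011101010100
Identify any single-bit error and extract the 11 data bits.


Syndrome = 10: error at position 10

Data: 11111110100 (corrected bit 10)


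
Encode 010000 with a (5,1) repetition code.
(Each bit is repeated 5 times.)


Each bit -> 5 copies

000001111100000000000000000000


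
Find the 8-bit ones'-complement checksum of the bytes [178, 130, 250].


Sum = 558 mod 256 = 46
Complement = 209

209


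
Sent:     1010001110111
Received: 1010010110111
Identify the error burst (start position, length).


XOR: 0000011000000

Burst at position 5, length 2


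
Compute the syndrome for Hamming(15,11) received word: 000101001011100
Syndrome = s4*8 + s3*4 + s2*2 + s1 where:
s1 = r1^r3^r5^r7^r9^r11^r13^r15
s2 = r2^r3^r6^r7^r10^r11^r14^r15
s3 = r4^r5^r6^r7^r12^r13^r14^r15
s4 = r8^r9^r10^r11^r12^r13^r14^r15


s1=1, s2=0, s3=0, s4=0

Syndrome = 1 (error at position 1)


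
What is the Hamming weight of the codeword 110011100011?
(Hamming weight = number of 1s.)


Counting 1s in 110011100011

7


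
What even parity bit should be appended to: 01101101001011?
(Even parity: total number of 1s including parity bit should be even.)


Number of 1s in data: 8
Parity bit: 0

0


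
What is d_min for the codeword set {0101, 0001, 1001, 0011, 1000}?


Comparing all pairs, minimum distance: 1
Can detect 0 errors, correct 0 errors

1


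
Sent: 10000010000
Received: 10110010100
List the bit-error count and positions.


XOR: 00110000100

3 error(s) at position(s): 2, 3, 8


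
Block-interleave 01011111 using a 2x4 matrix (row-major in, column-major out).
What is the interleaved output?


Matrix:
  0101
  1111
Read columns: 01110111

01110111


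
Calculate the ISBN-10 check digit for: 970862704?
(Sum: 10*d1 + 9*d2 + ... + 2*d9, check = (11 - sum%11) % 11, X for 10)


Weighted sum: 291
291 mod 11 = 5

Check digit: 6


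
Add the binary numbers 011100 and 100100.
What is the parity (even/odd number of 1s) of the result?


011100 = 28
100100 = 36
Sum = 64 = 1000000
1s count = 1

odd parity (1 ones in 1000000)


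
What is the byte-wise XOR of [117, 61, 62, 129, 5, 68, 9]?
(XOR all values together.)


XOR chain: 117 ^ 61 ^ 62 ^ 129 ^ 5 ^ 68 ^ 9 = 191

191


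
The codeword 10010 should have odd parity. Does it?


Number of 1s: 2

No, parity error (2 ones)


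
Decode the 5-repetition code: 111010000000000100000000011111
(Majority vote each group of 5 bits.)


Groups: 11101, 00000, 00000, 10000, 00000, 11111
Majority votes: 100001

100001


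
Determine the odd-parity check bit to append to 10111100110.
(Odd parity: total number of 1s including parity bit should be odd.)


Number of 1s in data: 7
Parity bit: 0

0


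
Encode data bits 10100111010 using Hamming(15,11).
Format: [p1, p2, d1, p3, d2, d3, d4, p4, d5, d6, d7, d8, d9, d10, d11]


Parity bits: p1=0, p2=1, p3=1, p4=0

011101000111010


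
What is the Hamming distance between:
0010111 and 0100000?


XOR: 0110111
Count of 1s: 5

5


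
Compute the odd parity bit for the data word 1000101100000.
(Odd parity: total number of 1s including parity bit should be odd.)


Number of 1s in data: 4
Parity bit: 1

1


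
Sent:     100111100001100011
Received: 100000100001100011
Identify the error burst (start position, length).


XOR: 000111000000000000

Burst at position 3, length 3


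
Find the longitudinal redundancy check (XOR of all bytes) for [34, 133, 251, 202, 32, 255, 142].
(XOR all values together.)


XOR chain: 34 ^ 133 ^ 251 ^ 202 ^ 32 ^ 255 ^ 142 = 199

199


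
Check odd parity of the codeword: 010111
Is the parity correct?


Number of 1s: 4

No, parity error (4 ones)


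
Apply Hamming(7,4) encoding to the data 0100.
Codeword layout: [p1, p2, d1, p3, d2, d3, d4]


Parity bits: p1=1, p2=0, p3=1

1001100


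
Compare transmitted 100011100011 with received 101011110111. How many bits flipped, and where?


XOR: 001000010100

3 error(s) at position(s): 2, 7, 9


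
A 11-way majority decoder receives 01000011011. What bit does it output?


Ones: 5 out of 11
Threshold: 6

0 (5/11 voted 1)


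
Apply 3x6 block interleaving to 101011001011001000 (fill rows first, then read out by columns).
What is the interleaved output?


Matrix:
  101011
  001011
  001000
Read columns: 100000111000110110

100000111000110110


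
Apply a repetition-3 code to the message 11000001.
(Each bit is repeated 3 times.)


Each bit -> 3 copies

111111000000000000000111


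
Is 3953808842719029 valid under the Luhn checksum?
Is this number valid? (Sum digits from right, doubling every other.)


Luhn sum = 79
79 mod 10 = 9

Invalid (Luhn sum mod 10 = 9)


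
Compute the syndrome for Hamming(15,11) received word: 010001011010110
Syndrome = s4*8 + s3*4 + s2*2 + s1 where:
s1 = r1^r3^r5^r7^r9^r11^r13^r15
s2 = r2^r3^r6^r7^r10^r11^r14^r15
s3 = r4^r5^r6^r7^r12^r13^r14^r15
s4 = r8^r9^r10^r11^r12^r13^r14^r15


s1=1, s2=0, s3=1, s4=1

Syndrome = 13 (error at position 13)


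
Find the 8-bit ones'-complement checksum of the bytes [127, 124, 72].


Sum = 323 mod 256 = 67
Complement = 188

188


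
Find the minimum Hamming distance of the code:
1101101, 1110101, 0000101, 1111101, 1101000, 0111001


Comparing all pairs, minimum distance: 1
Can detect 0 errors, correct 0 errors

1


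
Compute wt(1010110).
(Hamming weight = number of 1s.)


Counting 1s in 1010110

4


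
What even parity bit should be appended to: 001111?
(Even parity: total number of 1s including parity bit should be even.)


Number of 1s in data: 4
Parity bit: 0

0


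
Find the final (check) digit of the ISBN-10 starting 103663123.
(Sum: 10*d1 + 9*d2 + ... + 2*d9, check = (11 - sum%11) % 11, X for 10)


Weighted sum: 143
143 mod 11 = 0

Check digit: 0


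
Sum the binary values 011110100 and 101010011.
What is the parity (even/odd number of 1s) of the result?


011110100 = 244
101010011 = 339
Sum = 583 = 1001000111
1s count = 5

odd parity (5 ones in 1001000111)


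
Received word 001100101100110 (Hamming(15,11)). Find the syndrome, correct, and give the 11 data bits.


Syndrome = 0: no error detected

Data: 10011100110 (no errors)


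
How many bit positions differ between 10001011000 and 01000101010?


XOR: 11001110010
Count of 1s: 6

6


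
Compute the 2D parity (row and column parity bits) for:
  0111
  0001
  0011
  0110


Row parities: 1100
Column parities: 0011

Row P: 1100, Col P: 0011, Corner: 0


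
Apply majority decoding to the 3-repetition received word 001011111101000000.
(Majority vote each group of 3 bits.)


Groups: 001, 011, 111, 101, 000, 000
Majority votes: 011100

011100


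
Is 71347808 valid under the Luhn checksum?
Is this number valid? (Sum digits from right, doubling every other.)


Luhn sum = 37
37 mod 10 = 7

Invalid (Luhn sum mod 10 = 7)


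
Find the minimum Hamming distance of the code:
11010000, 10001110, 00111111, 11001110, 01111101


Comparing all pairs, minimum distance: 1
Can detect 0 errors, correct 0 errors

1


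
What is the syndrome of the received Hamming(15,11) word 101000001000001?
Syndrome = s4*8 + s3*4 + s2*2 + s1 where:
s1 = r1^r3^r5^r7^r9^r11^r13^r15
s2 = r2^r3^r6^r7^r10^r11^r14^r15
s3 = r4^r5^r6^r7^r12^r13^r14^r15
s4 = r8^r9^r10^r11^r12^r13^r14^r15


s1=0, s2=0, s3=1, s4=0

Syndrome = 4 (error at position 4)


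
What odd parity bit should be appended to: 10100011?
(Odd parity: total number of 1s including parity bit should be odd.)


Number of 1s in data: 4
Parity bit: 1

1


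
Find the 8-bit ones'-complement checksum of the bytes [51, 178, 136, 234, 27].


Sum = 626 mod 256 = 114
Complement = 141

141


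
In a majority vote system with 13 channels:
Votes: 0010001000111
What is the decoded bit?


Ones: 5 out of 13
Threshold: 7

0 (5/13 voted 1)


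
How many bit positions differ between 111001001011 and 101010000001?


XOR: 010011001010
Count of 1s: 5

5


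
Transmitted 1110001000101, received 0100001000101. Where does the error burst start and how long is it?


XOR: 1010000000000

Burst at position 0, length 3


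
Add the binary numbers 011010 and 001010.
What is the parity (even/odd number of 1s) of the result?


011010 = 26
001010 = 10
Sum = 36 = 100100
1s count = 2

even parity (2 ones in 100100)


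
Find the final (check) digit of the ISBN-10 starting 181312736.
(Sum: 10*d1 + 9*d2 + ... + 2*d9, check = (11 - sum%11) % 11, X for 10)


Weighted sum: 176
176 mod 11 = 0

Check digit: 0


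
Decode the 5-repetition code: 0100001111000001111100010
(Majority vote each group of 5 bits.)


Groups: 01000, 01111, 00000, 11111, 00010
Majority votes: 01010

01010


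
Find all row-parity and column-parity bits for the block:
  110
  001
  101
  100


Row parities: 0101
Column parities: 110

Row P: 0101, Col P: 110, Corner: 0


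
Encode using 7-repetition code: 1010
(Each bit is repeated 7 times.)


Each bit -> 7 copies

1111111000000011111110000000


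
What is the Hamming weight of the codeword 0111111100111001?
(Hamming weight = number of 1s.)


Counting 1s in 0111111100111001

11


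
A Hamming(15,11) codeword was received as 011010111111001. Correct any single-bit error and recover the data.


Syndrome = 0: no error detected

Data: 11011111001 (no errors)


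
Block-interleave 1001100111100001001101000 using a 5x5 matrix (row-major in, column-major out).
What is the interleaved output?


Matrix:
  10011
  00111
  10000
  10011
  01000
Read columns: 1011000001010001101011010

1011000001010001101011010


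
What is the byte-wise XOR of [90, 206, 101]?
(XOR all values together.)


XOR chain: 90 ^ 206 ^ 101 = 241

241


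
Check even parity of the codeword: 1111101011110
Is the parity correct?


Number of 1s: 10

Yes, parity is correct (10 ones)


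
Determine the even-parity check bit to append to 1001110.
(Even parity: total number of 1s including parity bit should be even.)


Number of 1s in data: 4
Parity bit: 0

0


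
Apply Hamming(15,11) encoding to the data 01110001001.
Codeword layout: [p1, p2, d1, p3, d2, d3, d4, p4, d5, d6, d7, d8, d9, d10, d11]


Parity bits: p1=1, p2=1, p3=1, p4=0

110111100001001


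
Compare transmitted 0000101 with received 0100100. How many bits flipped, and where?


XOR: 0100001

2 error(s) at position(s): 1, 6


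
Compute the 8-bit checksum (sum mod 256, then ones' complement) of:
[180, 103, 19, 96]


Sum = 398 mod 256 = 142
Complement = 113

113


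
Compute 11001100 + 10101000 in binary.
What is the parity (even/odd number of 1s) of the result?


11001100 = 204
10101000 = 168
Sum = 372 = 101110100
1s count = 5

odd parity (5 ones in 101110100)


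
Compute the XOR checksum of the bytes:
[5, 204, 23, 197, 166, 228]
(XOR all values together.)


XOR chain: 5 ^ 204 ^ 23 ^ 197 ^ 166 ^ 228 = 89

89


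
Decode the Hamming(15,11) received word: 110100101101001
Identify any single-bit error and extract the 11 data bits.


Syndrome = 0: no error detected

Data: 00011101001 (no errors)


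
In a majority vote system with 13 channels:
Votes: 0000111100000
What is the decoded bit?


Ones: 4 out of 13
Threshold: 7

0 (4/13 voted 1)


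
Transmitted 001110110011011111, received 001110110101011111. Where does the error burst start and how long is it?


XOR: 000000000110000000

Burst at position 9, length 2


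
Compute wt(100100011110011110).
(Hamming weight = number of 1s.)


Counting 1s in 100100011110011110

10


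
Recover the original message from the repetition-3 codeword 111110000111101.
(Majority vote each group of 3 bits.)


Groups: 111, 110, 000, 111, 101
Majority votes: 11011

11011


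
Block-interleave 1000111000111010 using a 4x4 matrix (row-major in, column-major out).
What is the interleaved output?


Matrix:
  1000
  1110
  0011
  1010
Read columns: 1101010001110010

1101010001110010


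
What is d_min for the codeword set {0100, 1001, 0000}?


Comparing all pairs, minimum distance: 1
Can detect 0 errors, correct 0 errors

1


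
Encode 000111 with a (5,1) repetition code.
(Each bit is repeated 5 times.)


Each bit -> 5 copies

000000000000000111111111111111


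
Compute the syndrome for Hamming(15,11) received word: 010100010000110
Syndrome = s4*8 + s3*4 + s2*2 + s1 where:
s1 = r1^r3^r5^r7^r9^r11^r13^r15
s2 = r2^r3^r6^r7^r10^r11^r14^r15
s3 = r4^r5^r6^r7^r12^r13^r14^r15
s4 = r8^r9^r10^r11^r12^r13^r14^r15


s1=1, s2=0, s3=1, s4=1

Syndrome = 13 (error at position 13)


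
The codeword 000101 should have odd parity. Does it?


Number of 1s: 2

No, parity error (2 ones)


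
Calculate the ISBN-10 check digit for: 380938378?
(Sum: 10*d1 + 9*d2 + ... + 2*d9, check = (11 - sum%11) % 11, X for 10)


Weighted sum: 272
272 mod 11 = 8

Check digit: 3


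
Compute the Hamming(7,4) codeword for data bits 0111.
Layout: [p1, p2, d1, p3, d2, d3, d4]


Parity bits: p1=0, p2=0, p3=1

0001111


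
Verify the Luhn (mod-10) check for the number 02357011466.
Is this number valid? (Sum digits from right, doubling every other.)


Luhn sum = 31
31 mod 10 = 1

Invalid (Luhn sum mod 10 = 1)


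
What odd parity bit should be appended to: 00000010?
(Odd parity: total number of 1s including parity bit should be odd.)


Number of 1s in data: 1
Parity bit: 0

0


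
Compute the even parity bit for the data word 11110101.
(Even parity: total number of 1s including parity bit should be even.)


Number of 1s in data: 6
Parity bit: 0

0


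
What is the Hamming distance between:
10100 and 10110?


XOR: 00010
Count of 1s: 1

1


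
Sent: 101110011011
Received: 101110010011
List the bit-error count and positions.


XOR: 000000001000

1 error(s) at position(s): 8


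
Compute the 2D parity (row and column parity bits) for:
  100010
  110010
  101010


Row parities: 011
Column parities: 111010

Row P: 011, Col P: 111010, Corner: 0


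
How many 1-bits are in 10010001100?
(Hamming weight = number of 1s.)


Counting 1s in 10010001100

4


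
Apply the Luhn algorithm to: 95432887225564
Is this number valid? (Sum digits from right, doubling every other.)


Luhn sum = 70
70 mod 10 = 0

Valid (Luhn sum mod 10 = 0)


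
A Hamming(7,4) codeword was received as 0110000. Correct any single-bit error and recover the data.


Syndrome = 1: error at position 1

Data: 1000 (corrected bit 1)


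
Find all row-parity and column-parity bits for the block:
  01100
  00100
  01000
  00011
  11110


Row parities: 01100
Column parities: 11101

Row P: 01100, Col P: 11101, Corner: 0


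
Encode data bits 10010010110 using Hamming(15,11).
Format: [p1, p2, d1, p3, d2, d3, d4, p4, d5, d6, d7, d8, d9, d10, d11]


Parity bits: p1=0, p2=0, p3=1, p4=1

001100110010110


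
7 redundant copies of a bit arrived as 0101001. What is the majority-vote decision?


Ones: 3 out of 7
Threshold: 4

0 (3/7 voted 1)


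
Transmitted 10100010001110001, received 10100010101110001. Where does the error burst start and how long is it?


XOR: 00000000100000000

Burst at position 8, length 1


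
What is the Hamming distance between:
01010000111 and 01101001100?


XOR: 00111001011
Count of 1s: 6

6


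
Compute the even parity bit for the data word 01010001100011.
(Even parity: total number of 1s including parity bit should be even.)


Number of 1s in data: 6
Parity bit: 0

0


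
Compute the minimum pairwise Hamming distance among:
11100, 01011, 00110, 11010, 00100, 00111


Comparing all pairs, minimum distance: 1
Can detect 0 errors, correct 0 errors

1


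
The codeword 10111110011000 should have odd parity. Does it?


Number of 1s: 8

No, parity error (8 ones)


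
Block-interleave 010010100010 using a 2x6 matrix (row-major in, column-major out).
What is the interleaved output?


Matrix:
  010010
  100010
Read columns: 011000001100

011000001100


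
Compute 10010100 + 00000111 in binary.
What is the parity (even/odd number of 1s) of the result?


10010100 = 148
00000111 = 7
Sum = 155 = 10011011
1s count = 5

odd parity (5 ones in 10011011)


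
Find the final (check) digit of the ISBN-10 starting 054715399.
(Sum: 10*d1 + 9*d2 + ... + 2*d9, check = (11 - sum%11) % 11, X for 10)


Weighted sum: 214
214 mod 11 = 5

Check digit: 6


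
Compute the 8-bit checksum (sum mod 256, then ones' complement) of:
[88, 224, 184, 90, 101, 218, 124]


Sum = 1029 mod 256 = 5
Complement = 250

250


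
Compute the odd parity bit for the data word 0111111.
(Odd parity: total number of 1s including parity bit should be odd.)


Number of 1s in data: 6
Parity bit: 1

1


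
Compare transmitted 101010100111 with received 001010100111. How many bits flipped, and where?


XOR: 100000000000

1 error(s) at position(s): 0


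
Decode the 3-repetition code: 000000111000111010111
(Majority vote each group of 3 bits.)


Groups: 000, 000, 111, 000, 111, 010, 111
Majority votes: 0010101

0010101


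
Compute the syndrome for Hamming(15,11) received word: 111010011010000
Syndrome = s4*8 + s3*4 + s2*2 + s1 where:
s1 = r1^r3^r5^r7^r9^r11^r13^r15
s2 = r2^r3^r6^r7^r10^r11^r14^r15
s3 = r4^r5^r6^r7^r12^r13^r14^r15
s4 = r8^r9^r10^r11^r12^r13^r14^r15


s1=1, s2=1, s3=1, s4=1

Syndrome = 15 (error at position 15)


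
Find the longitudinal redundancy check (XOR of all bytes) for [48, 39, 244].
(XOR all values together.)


XOR chain: 48 ^ 39 ^ 244 = 227

227


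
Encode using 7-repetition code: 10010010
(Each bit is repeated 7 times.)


Each bit -> 7 copies

11111110000000000000011111110000000000000011111110000000


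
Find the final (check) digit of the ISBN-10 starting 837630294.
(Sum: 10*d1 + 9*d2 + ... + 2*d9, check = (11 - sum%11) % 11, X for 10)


Weighted sum: 266
266 mod 11 = 2

Check digit: 9


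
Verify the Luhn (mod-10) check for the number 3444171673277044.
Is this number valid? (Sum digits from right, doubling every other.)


Luhn sum = 75
75 mod 10 = 5

Invalid (Luhn sum mod 10 = 5)


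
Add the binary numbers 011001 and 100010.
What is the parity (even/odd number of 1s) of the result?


011001 = 25
100010 = 34
Sum = 59 = 111011
1s count = 5

odd parity (5 ones in 111011)


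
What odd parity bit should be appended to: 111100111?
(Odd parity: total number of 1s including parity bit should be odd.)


Number of 1s in data: 7
Parity bit: 0

0


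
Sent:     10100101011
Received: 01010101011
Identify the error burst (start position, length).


XOR: 11110000000

Burst at position 0, length 4


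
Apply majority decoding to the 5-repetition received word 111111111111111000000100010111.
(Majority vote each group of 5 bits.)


Groups: 11111, 11111, 11111, 00000, 01000, 10111
Majority votes: 111001

111001


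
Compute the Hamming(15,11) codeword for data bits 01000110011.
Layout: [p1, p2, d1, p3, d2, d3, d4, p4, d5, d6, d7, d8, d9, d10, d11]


Parity bits: p1=1, p2=0, p3=1, p4=0

100110000110011


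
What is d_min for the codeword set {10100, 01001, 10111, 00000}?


Comparing all pairs, minimum distance: 2
Can detect 1 errors, correct 0 errors

2


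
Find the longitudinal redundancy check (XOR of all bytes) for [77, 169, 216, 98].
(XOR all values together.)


XOR chain: 77 ^ 169 ^ 216 ^ 98 = 94

94


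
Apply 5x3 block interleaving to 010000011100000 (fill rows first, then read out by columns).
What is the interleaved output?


Matrix:
  010
  000
  011
  100
  000
Read columns: 000101010000100

000101010000100


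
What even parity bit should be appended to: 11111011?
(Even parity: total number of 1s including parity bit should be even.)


Number of 1s in data: 7
Parity bit: 1

1


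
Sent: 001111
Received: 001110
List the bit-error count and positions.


XOR: 000001

1 error(s) at position(s): 5


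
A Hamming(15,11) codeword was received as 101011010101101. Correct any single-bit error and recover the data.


Syndrome = 13: error at position 13

Data: 11100101001 (corrected bit 13)


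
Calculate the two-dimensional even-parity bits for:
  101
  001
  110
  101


Row parities: 0100
Column parities: 111

Row P: 0100, Col P: 111, Corner: 1


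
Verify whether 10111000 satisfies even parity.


Number of 1s: 4

Yes, parity is correct (4 ones)


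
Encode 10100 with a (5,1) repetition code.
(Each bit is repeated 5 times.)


Each bit -> 5 copies

1111100000111110000000000


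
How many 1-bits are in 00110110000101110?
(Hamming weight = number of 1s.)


Counting 1s in 00110110000101110

8


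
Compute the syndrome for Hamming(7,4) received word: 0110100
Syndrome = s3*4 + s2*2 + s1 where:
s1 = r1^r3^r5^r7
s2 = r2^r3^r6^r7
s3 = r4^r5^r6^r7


s1=0, s2=0, s3=1

Syndrome = 4 (error at position 4)


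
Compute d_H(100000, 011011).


XOR: 111011
Count of 1s: 5

5


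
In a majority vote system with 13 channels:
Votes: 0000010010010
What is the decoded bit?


Ones: 3 out of 13
Threshold: 7

0 (3/13 voted 1)


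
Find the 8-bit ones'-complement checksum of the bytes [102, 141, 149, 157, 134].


Sum = 683 mod 256 = 171
Complement = 84

84


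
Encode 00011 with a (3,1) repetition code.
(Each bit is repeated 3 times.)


Each bit -> 3 copies

000000000111111


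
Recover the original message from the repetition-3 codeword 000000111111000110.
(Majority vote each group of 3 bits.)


Groups: 000, 000, 111, 111, 000, 110
Majority votes: 001101

001101


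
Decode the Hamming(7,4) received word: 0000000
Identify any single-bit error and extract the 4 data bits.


Syndrome = 0: no error detected

Data: 0000 (no errors)


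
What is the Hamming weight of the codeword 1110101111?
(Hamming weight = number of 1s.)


Counting 1s in 1110101111

8


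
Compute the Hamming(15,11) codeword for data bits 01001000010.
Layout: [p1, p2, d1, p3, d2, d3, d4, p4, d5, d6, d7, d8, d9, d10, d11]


Parity bits: p1=0, p2=1, p3=0, p4=0

010010001000010


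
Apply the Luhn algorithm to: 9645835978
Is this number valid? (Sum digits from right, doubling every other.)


Luhn sum = 61
61 mod 10 = 1

Invalid (Luhn sum mod 10 = 1)


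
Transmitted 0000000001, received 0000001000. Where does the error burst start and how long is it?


XOR: 0000001001

Burst at position 6, length 4


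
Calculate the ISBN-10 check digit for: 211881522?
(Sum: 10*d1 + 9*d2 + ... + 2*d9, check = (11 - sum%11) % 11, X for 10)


Weighted sum: 176
176 mod 11 = 0

Check digit: 0


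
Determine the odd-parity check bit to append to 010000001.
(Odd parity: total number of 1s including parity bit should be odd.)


Number of 1s in data: 2
Parity bit: 1

1


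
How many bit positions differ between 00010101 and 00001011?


XOR: 00011110
Count of 1s: 4

4


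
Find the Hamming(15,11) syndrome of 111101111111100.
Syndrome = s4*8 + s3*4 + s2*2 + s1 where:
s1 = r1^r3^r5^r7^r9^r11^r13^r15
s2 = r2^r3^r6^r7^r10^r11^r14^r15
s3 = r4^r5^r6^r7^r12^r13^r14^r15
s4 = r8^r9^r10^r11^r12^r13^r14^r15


s1=0, s2=0, s3=1, s4=0

Syndrome = 4 (error at position 4)


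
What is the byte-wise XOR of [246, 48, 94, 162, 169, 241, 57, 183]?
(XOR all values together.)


XOR chain: 246 ^ 48 ^ 94 ^ 162 ^ 169 ^ 241 ^ 57 ^ 183 = 236

236


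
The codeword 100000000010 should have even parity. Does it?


Number of 1s: 2

Yes, parity is correct (2 ones)


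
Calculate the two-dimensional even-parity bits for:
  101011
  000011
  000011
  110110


Row parities: 0000
Column parities: 011101

Row P: 0000, Col P: 011101, Corner: 0


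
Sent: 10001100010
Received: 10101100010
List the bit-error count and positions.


XOR: 00100000000

1 error(s) at position(s): 2


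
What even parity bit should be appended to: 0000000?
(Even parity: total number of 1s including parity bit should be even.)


Number of 1s in data: 0
Parity bit: 0

0


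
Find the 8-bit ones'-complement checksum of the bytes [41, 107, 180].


Sum = 328 mod 256 = 72
Complement = 183

183


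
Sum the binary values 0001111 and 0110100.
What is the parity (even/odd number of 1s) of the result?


0001111 = 15
0110100 = 52
Sum = 67 = 1000011
1s count = 3

odd parity (3 ones in 1000011)


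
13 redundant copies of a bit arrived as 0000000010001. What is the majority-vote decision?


Ones: 2 out of 13
Threshold: 7

0 (2/13 voted 1)


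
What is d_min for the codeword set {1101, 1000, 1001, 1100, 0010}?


Comparing all pairs, minimum distance: 1
Can detect 0 errors, correct 0 errors

1


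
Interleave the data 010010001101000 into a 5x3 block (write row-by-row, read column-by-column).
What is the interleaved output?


Matrix:
  010
  010
  001
  101
  000
Read columns: 000101100000110

000101100000110


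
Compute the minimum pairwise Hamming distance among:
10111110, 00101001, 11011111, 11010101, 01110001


Comparing all pairs, minimum distance: 2
Can detect 1 errors, correct 0 errors

2


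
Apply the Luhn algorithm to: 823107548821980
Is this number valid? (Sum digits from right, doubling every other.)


Luhn sum = 70
70 mod 10 = 0

Valid (Luhn sum mod 10 = 0)


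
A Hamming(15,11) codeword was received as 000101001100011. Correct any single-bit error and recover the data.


Syndrome = 0: no error detected

Data: 00101100011 (no errors)


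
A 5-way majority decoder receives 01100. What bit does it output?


Ones: 2 out of 5
Threshold: 3

0 (2/5 voted 1)


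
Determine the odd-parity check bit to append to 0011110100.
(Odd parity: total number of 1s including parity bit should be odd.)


Number of 1s in data: 5
Parity bit: 0

0


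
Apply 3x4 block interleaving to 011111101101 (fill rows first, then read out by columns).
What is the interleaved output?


Matrix:
  0111
  1110
  1101
Read columns: 011111110101

011111110101


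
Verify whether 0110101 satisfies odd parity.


Number of 1s: 4

No, parity error (4 ones)


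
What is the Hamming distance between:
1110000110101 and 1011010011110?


XOR: 0101010101011
Count of 1s: 7

7


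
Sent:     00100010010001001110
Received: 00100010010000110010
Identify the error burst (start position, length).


XOR: 00000000000001111100

Burst at position 13, length 5
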